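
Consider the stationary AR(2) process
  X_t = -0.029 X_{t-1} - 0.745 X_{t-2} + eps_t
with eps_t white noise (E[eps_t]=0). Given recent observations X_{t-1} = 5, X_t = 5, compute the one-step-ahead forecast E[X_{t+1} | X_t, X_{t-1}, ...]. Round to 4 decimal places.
E[X_{t+1} \mid \mathcal F_t] = -3.8700

For an AR(p) model X_t = c + sum_i phi_i X_{t-i} + eps_t, the
one-step-ahead conditional mean is
  E[X_{t+1} | X_t, ...] = c + sum_i phi_i X_{t+1-i}.
Substitute known values:
  E[X_{t+1} | ...] = (-0.029) * (5) + (-0.745) * (5)
                   = -3.8700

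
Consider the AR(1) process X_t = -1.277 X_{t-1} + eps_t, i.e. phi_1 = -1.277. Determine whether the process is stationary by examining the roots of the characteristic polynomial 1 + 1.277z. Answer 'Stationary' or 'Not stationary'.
\text{Not stationary}

The AR(p) characteristic polynomial is P(z) = 1 + 1.277z.
Stationarity requires all roots to lie outside the unit circle, i.e. |z| > 1 for every root.
This is linear in z: 1 + (1.277) z = 0  =>  z = -1/(1.277) = -0.783085,  |z| = 0.783085.
Moduli of all roots: 0.7831.
All moduli strictly greater than 1? No.
Verdict: Not stationary.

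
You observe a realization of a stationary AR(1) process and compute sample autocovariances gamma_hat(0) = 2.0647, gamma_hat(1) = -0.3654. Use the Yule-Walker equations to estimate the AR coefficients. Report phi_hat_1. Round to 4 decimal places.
\hat\phi_{1} = -0.1770

The Yule-Walker equations for an AR(p) process read, in matrix form,
  Gamma_p phi = r_p,   with   (Gamma_p)_{ij} = gamma(|i - j|),
                       (r_p)_i = gamma(i),   i,j = 1..p.
Substitute the sample gammas (Toeplitz matrix and right-hand side of size 1):
  Gamma_p = [[2.0647]]
  r_p     = [-0.3654]
With p = 1 this is the single equation gamma(0) phi_1 = gamma(1):
  phi_hat_1 = gamma(1) / gamma(0) = -0.3654 / 2.0647 = -0.1770.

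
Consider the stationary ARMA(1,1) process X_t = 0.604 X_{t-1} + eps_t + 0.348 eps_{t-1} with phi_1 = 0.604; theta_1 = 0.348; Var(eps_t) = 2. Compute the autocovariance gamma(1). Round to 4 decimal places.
\gamma(1) = 3.6276

Multiply the model equation by X_{t-k} and take expectations. With theta_0 = psi_0 = 1 and psi_j the MA(infinity) weights, this gives
  gamma(k) - sum_i phi_i gamma(k-i) = c_k,
  c_k = sigma^2 * sum_{j=k..q} theta_j psi_{j-k}   (c_k = 0 for k > q),
using gamma(-m) = gamma(m).
psi-weights needed (psi_j = theta_j + sum_i phi_i psi_{j-i}):
  psi_1 = theta_1 + phi_1 = 0.348 + (0.604) = 0.952
Right-hand sides:
  c_0 = sigma^2 (1 + theta_1 psi_1) = 2 * (1 + (0.348)(0.952)) = 2 * 1.331296 = 2.662592
  c_1 = sigma^2 theta_1 = 2 * (0.348) = 0.696
  c_2 = 0
Equations for k = 0 and k = 1 (AR order 1):
  gamma(0) = phi_1 gamma(1) + c_0
  gamma(1) = phi_1 gamma(0) + c_1
Substituting the second into the first: gamma(0) (1 - phi_1^2) = c_0 + phi_1 c_1, so
  gamma(0) = (c_0 + phi_1 c_1) / (1 - phi_1^2) = (2.662592 + (0.604)(0.696)) / (1 - (0.604)^2) = 3.082976 / 0.635184 = 4.853674.
  gamma(1) = phi_1 gamma(0) + c_1 = (0.604)(4.853674) + (0.696) = 3.627619.
Therefore gamma(1) = 3.6276 (to 4 decimal places).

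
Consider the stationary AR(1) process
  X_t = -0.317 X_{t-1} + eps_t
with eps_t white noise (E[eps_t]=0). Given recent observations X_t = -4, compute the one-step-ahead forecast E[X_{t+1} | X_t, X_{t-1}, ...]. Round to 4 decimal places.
E[X_{t+1} \mid \mathcal F_t] = 1.2680

For an AR(p) model X_t = c + sum_i phi_i X_{t-i} + eps_t, the
one-step-ahead conditional mean is
  E[X_{t+1} | X_t, ...] = c + sum_i phi_i X_{t+1-i}.
Substitute known values:
  E[X_{t+1} | ...] = (-0.317) * (-4)
                   = 1.2680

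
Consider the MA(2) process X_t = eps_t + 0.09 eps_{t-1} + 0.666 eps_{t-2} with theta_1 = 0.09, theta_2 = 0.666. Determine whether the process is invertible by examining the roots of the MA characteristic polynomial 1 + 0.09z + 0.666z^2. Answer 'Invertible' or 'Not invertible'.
\text{Invertible}

The MA(q) characteristic polynomial is P(z) = 1 + 0.09z + 0.666z^2.
Invertibility requires all roots to lie outside the unit circle, i.e. |z| > 1 for every root.
Set 1 + (0.09) z + (0.666) z^2 = 0, i.e. a z^2 + b z + c = 0 with a = 0.666, b = 0.09, c = 1.
Discriminant D = b^2 - 4ac = (0.09)^2 - 4*(0.666)*1 = 0.0081 - (2.664) = -2.6559.
D < 0, so the roots are the complex-conjugate pair z = (-b +/- i sqrt(-D)) / (2a) = -0.0676 +/- 1.2235i.
For a conjugate pair |z|^2 = z * conj(z) = (product of roots) = c/a = 1/(0.666) = 1.501502, so |z| = sqrt(1.501502) = 1.2254 for both roots.
Moduli of all roots: 1.2254, 1.2254.
All moduli strictly greater than 1? Yes.
Verdict: Invertible.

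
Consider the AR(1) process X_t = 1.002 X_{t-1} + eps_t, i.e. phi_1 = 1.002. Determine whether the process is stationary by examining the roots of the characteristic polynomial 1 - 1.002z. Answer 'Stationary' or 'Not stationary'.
\text{Not stationary}

The AR(p) characteristic polynomial is P(z) = 1 - 1.002z.
Stationarity requires all roots to lie outside the unit circle, i.e. |z| > 1 for every root.
This is linear in z: 1 + (-1.002) z = 0  =>  z = -1/(-1.002) = 0.998004,  |z| = 0.998004.
Moduli of all roots: 0.9980.
All moduli strictly greater than 1? No.
Verdict: Not stationary.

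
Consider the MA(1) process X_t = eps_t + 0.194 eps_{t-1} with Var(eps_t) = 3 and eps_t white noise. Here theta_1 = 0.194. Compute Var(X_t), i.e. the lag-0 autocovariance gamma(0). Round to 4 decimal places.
\gamma(0) = 3.1129

For an MA(q) process X_t = eps_t + sum_i theta_i eps_{t-i} with
Var(eps_t) = sigma^2, the variance is
  gamma(0) = sigma^2 * (1 + sum_i theta_i^2).
  sum_i theta_i^2 = (0.194)^2 = 0.037636.
  gamma(0) = 3 * (1 + 0.037636) = 3 * 1.037636 = 3.112908, which rounds to 3.1129.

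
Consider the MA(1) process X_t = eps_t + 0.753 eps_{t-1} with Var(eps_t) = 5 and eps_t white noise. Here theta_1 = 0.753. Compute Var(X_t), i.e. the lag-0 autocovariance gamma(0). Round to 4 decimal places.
\gamma(0) = 7.8350

For an MA(q) process X_t = eps_t + sum_i theta_i eps_{t-i} with
Var(eps_t) = sigma^2, the variance is
  gamma(0) = sigma^2 * (1 + sum_i theta_i^2).
  sum_i theta_i^2 = (0.753)^2 = 0.567009.
  gamma(0) = 5 * (1 + 0.567009) = 5 * 1.567009 = 7.835045, which rounds to 7.8350.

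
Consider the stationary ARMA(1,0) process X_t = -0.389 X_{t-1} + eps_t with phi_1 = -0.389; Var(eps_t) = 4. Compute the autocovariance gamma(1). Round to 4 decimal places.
\gamma(1) = -1.8334

Multiply the model equation by X_{t-k} and take expectations. With theta_0 = psi_0 = 1 and psi_j the MA(infinity) weights, this gives
  gamma(k) - sum_i phi_i gamma(k-i) = c_k,
  c_k = sigma^2 * sum_{j=k..q} theta_j psi_{j-k}   (c_k = 0 for k > q),
using gamma(-m) = gamma(m).
Pure AR (q = 0): c_0 = sigma^2 = 4, c_k = 0 for k >= 1.
Equations for k = 0 and k = 1 (AR order 1):
  gamma(0) = phi_1 gamma(1) + c_0
  gamma(1) = phi_1 gamma(0) + c_1
Substituting the second into the first: gamma(0) (1 - phi_1^2) = c_0 + phi_1 c_1, so
  gamma(0) = c_0 / (1 - phi_1^2) = 4 / (1 - (-0.389)^2) = 4 / 0.848679 = 4.713207.
  gamma(1) = phi_1 gamma(0) = (-0.389)(4.713207) = -1.833438.
Therefore gamma(1) = -1.8334 (to 4 decimal places).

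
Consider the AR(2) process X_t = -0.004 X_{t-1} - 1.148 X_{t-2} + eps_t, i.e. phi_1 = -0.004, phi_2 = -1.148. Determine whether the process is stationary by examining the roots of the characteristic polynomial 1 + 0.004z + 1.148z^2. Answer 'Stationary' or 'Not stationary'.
\text{Not stationary}

The AR(p) characteristic polynomial is P(z) = 1 + 0.004z + 1.148z^2.
Stationarity requires all roots to lie outside the unit circle, i.e. |z| > 1 for every root.
Set 1 + (0.004) z + (1.148) z^2 = 0, i.e. a z^2 + b z + c = 0 with a = 1.148, b = 0.004, c = 1.
Discriminant D = b^2 - 4ac = (0.004)^2 - 4*(1.148)*1 = 0.000016 - (4.592) = -4.591984.
D < 0, so the roots are the complex-conjugate pair z = (-b +/- i sqrt(-D)) / (2a) = -0.0017 +/- 0.9333i.
For a conjugate pair |z|^2 = z * conj(z) = (product of roots) = c/a = 1/(1.148) = 0.87108, so |z| = sqrt(0.87108) = 0.9333 for both roots.
Moduli of all roots: 0.9333, 0.9333.
All moduli strictly greater than 1? No.
Verdict: Not stationary.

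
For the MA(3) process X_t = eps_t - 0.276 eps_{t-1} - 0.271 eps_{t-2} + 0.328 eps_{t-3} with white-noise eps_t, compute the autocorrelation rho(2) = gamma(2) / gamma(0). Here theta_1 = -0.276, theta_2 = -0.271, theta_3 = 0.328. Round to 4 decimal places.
\rho(2) = -0.2876

For an MA(q) process with theta_0 = 1, the autocovariance is
  gamma(k) = sigma^2 * sum_{i=0..q-k} theta_i * theta_{i+k},
and rho(k) = gamma(k) / gamma(0). Sigma^2 cancels.
  numerator   = (1)*(-0.271) + (-0.276)*(0.328) = -0.361528.
  denominator = (1)^2 + (-0.276)^2 + (-0.271)^2 + (0.328)^2 = 1.257201.
  rho(2) = -0.361528 / 1.257201 = -0.2876.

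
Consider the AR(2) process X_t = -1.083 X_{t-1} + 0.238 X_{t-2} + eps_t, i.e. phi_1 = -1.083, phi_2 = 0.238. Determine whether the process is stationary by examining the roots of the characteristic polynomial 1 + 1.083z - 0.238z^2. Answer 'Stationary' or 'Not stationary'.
\text{Not stationary}

The AR(p) characteristic polynomial is P(z) = 1 + 1.083z - 0.238z^2.
Stationarity requires all roots to lie outside the unit circle, i.e. |z| > 1 for every root.
Set 1 + (1.083) z + (-0.238) z^2 = 0, i.e. a z^2 + b z + c = 0 with a = -0.238, b = 1.083, c = 1.
Discriminant D = b^2 - 4ac = (1.083)^2 - 4*(-0.238)*1 = 1.172889 - (-0.952) = 2.124889.
D >= 0, so the roots are real: z = (-b +/- sqrt(D)) / (2a) = (-1.083 +/- 1.4577) / (-0.476).
  z_1 = (-1.083 + 1.4577) / (-0.476) = -0.7872,   |z_1| = 0.7872.
  z_2 = (-1.083 - 1.4577) / (-0.476) = 5.3376,   |z_2| = 5.3376.
Moduli of all roots: 0.7872, 5.3376.
All moduli strictly greater than 1? No.
Verdict: Not stationary.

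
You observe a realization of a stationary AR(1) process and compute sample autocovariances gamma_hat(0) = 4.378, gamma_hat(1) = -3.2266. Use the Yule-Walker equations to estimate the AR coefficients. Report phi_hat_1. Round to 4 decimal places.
\hat\phi_{1} = -0.7370

The Yule-Walker equations for an AR(p) process read, in matrix form,
  Gamma_p phi = r_p,   with   (Gamma_p)_{ij} = gamma(|i - j|),
                       (r_p)_i = gamma(i),   i,j = 1..p.
Substitute the sample gammas (Toeplitz matrix and right-hand side of size 1):
  Gamma_p = [[4.378]]
  r_p     = [-3.2266]
With p = 1 this is the single equation gamma(0) phi_1 = gamma(1):
  phi_hat_1 = gamma(1) / gamma(0) = -3.2266 / 4.378 = -0.7370.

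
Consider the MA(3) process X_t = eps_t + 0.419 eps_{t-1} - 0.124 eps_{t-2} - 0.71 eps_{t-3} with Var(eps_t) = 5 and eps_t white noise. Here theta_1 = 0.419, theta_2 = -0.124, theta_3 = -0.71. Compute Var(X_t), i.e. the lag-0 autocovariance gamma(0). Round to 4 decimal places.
\gamma(0) = 8.4752

For an MA(q) process X_t = eps_t + sum_i theta_i eps_{t-i} with
Var(eps_t) = sigma^2, the variance is
  gamma(0) = sigma^2 * (1 + sum_i theta_i^2).
  sum_i theta_i^2 = (0.419)^2 + (-0.124)^2 + (-0.71)^2 = 0.175561 + 0.015376 + 0.5041 = 0.695037.
  gamma(0) = 5 * (1 + 0.695037) = 5 * 1.695037 = 8.475185, which rounds to 8.4752.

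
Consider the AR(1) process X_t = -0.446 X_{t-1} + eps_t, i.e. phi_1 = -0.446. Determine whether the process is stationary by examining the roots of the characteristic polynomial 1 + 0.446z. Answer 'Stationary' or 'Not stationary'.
\text{Stationary}

The AR(p) characteristic polynomial is P(z) = 1 + 0.446z.
Stationarity requires all roots to lie outside the unit circle, i.e. |z| > 1 for every root.
This is linear in z: 1 + (0.446) z = 0  =>  z = -1/(0.446) = -2.242152,  |z| = 2.242152.
Moduli of all roots: 2.2422.
All moduli strictly greater than 1? Yes.
Verdict: Stationary.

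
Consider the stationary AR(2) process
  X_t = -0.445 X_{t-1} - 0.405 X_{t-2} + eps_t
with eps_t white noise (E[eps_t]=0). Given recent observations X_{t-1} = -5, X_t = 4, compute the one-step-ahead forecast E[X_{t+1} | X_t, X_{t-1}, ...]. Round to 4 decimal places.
E[X_{t+1} \mid \mathcal F_t] = 0.2450

For an AR(p) model X_t = c + sum_i phi_i X_{t-i} + eps_t, the
one-step-ahead conditional mean is
  E[X_{t+1} | X_t, ...] = c + sum_i phi_i X_{t+1-i}.
Substitute known values:
  E[X_{t+1} | ...] = (-0.445) * (4) + (-0.405) * (-5)
                   = 0.2450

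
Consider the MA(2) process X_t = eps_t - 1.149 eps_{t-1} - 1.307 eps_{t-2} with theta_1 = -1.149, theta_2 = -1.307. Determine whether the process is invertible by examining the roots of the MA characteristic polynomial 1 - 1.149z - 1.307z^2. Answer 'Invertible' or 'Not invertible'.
\text{Not invertible}

The MA(q) characteristic polynomial is P(z) = 1 - 1.149z - 1.307z^2.
Invertibility requires all roots to lie outside the unit circle, i.e. |z| > 1 for every root.
Set 1 + (-1.149) z + (-1.307) z^2 = 0, i.e. a z^2 + b z + c = 0 with a = -1.307, b = -1.149, c = 1.
Discriminant D = b^2 - 4ac = (-1.149)^2 - 4*(-1.307)*1 = 1.320201 - (-5.228) = 6.548201.
D >= 0, so the roots are real: z = (-b +/- sqrt(D)) / (2a) = (1.149 +/- 2.558945) / (-2.614).
  z_1 = (1.149 + 2.558945) / (-2.614) = -1.4185,   |z_1| = 1.4185.
  z_2 = (1.149 - 2.558945) / (-2.614) = 0.5394,   |z_2| = 0.5394.
Moduli of all roots: 1.4185, 0.5394.
All moduli strictly greater than 1? No.
Verdict: Not invertible.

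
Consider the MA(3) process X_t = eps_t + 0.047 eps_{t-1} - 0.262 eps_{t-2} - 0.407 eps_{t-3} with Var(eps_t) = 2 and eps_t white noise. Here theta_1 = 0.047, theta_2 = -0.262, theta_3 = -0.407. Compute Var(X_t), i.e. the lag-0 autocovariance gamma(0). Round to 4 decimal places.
\gamma(0) = 2.4730

For an MA(q) process X_t = eps_t + sum_i theta_i eps_{t-i} with
Var(eps_t) = sigma^2, the variance is
  gamma(0) = sigma^2 * (1 + sum_i theta_i^2).
  sum_i theta_i^2 = (0.047)^2 + (-0.262)^2 + (-0.407)^2 = 0.002209 + 0.068644 + 0.165649 = 0.236502.
  gamma(0) = 2 * (1 + 0.236502) = 2 * 1.236502 = 2.473004, which rounds to 2.4730.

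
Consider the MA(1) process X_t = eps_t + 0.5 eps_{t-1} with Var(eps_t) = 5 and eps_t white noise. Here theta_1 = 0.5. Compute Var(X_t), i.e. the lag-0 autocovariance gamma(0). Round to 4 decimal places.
\gamma(0) = 6.2500

For an MA(q) process X_t = eps_t + sum_i theta_i eps_{t-i} with
Var(eps_t) = sigma^2, the variance is
  gamma(0) = sigma^2 * (1 + sum_i theta_i^2).
  sum_i theta_i^2 = (0.5)^2 = 0.25.
  gamma(0) = 5 * (1 + 0.25) = 5 * 1.25 = 6.25, which rounds to 6.2500.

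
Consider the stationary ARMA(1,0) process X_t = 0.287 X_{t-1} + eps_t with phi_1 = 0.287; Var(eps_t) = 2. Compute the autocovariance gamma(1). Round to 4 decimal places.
\gamma(1) = 0.6255

Multiply the model equation by X_{t-k} and take expectations. With theta_0 = psi_0 = 1 and psi_j the MA(infinity) weights, this gives
  gamma(k) - sum_i phi_i gamma(k-i) = c_k,
  c_k = sigma^2 * sum_{j=k..q} theta_j psi_{j-k}   (c_k = 0 for k > q),
using gamma(-m) = gamma(m).
Pure AR (q = 0): c_0 = sigma^2 = 2, c_k = 0 for k >= 1.
Equations for k = 0 and k = 1 (AR order 1):
  gamma(0) = phi_1 gamma(1) + c_0
  gamma(1) = phi_1 gamma(0) + c_1
Substituting the second into the first: gamma(0) (1 - phi_1^2) = c_0 + phi_1 c_1, so
  gamma(0) = c_0 / (1 - phi_1^2) = 2 / (1 - (0.287)^2) = 2 / 0.917631 = 2.179525.
  gamma(1) = phi_1 gamma(0) = (0.287)(2.179525) = 0.625524.
Therefore gamma(1) = 0.6255 (to 4 decimal places).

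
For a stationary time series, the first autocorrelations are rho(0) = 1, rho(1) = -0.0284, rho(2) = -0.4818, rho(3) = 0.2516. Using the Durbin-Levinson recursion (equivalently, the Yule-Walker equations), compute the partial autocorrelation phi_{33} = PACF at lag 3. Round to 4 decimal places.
\phi_{33} = 0.2840

The PACF at lag k is phi_{kk}, the last component of the solution
to the Yule-Walker system G_k phi = r_k where
  (G_k)_{ij} = rho(|i - j|), (r_k)_i = rho(i), i,j = 1..k.
Equivalently, Durbin-Levinson gives phi_{kk} iteratively:
  phi_{11} = rho(1)
  phi_{kk} = [rho(k) - sum_{j=1..k-1} phi_{k-1,j} rho(k-j)]
            / [1 - sum_{j=1..k-1} phi_{k-1,j} rho(j)],
  phi_{k,j} = phi_{k-1,j} - phi_{kk} phi_{k-1,k-j},  j = 1..k-1.
Step k = 1:
  phi_11 = rho(1) = -0.0284.
Step k = 2:
  phi_22 = [rho(2) - phi_11 rho(1)] / [1 - phi_11 rho(1)] = [-0.4818 - (-0.0284)(-0.0284)] / [1 - (-0.0284)(-0.0284)]
         = -0.48260656 / 0.99919344 = -0.482996.
  Update: phi_21 = phi_11 - phi_22 phi_11 = -0.0284 - (-0.482996)(-0.0284) = -0.042117.
Step k = 3:
  phi_33 = [rho(3) - phi_21 rho(2) - phi_22 rho(1)] / [1 - phi_21 rho(1) - phi_22 rho(2)]
    numerator   = 0.2516 - (-0.042117)(-0.4818) - (-0.482996)(-0.0284) = 0.2175909
    denominator = 1 - (-0.042117)(-0.0284) - (-0.482996)(-0.4818) = 0.76609634
  phi_33 = 0.2175909 / 0.76609634 = 0.284.
Therefore phi_{33} = 0.2840.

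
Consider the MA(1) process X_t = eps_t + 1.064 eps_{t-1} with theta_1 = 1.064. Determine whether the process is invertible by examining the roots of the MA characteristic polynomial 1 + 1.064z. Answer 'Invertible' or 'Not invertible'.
\text{Not invertible}

The MA(q) characteristic polynomial is P(z) = 1 + 1.064z.
Invertibility requires all roots to lie outside the unit circle, i.e. |z| > 1 for every root.
This is linear in z: 1 + (1.064) z = 0  =>  z = -1/(1.064) = -0.93985,  |z| = 0.93985.
Moduli of all roots: 0.9398.
All moduli strictly greater than 1? No.
Verdict: Not invertible.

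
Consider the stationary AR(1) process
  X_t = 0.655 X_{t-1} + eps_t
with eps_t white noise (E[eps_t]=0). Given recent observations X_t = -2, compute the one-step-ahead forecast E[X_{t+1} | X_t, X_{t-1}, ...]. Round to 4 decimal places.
E[X_{t+1} \mid \mathcal F_t] = -1.3100

For an AR(p) model X_t = c + sum_i phi_i X_{t-i} + eps_t, the
one-step-ahead conditional mean is
  E[X_{t+1} | X_t, ...] = c + sum_i phi_i X_{t+1-i}.
Substitute known values:
  E[X_{t+1} | ...] = (0.655) * (-2)
                   = -1.3100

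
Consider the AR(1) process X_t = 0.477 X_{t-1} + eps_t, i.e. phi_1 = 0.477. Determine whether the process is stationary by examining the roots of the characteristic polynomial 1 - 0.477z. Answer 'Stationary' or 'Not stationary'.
\text{Stationary}

The AR(p) characteristic polynomial is P(z) = 1 - 0.477z.
Stationarity requires all roots to lie outside the unit circle, i.e. |z| > 1 for every root.
This is linear in z: 1 + (-0.477) z = 0  =>  z = -1/(-0.477) = 2.096436,  |z| = 2.096436.
Moduli of all roots: 2.0964.
All moduli strictly greater than 1? Yes.
Verdict: Stationary.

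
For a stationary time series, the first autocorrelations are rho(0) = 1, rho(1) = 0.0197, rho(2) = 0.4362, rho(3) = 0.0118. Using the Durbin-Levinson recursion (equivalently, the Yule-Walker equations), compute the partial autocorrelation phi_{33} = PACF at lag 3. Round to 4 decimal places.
\phi_{33} = -0.0020

The PACF at lag k is phi_{kk}, the last component of the solution
to the Yule-Walker system G_k phi = r_k where
  (G_k)_{ij} = rho(|i - j|), (r_k)_i = rho(i), i,j = 1..k.
Equivalently, Durbin-Levinson gives phi_{kk} iteratively:
  phi_{11} = rho(1)
  phi_{kk} = [rho(k) - sum_{j=1..k-1} phi_{k-1,j} rho(k-j)]
            / [1 - sum_{j=1..k-1} phi_{k-1,j} rho(j)],
  phi_{k,j} = phi_{k-1,j} - phi_{kk} phi_{k-1,k-j},  j = 1..k-1.
Step k = 1:
  phi_11 = rho(1) = 0.0197.
Step k = 2:
  phi_22 = [rho(2) - phi_11 rho(1)] / [1 - phi_11 rho(1)] = [0.4362 - (0.0197)(0.0197)] / [1 - (0.0197)(0.0197)]
         = 0.43581191 / 0.99961191 = 0.435981.
  Update: phi_21 = phi_11 - phi_22 phi_11 = 0.0197 - (0.435981)(0.0197) = 0.011111.
Step k = 3:
  phi_33 = [rho(3) - phi_21 rho(2) - phi_22 rho(1)] / [1 - phi_21 rho(1) - phi_22 rho(2)]
    numerator   = 0.0118 - (0.011111)(0.4362) - (0.435981)(0.0197) = -0.00163552
    denominator = 1 - (0.011111)(0.0197) - (0.435981)(0.4362) = 0.80960615
  phi_33 = -0.00163552 / 0.80960615 = -0.002.
Therefore phi_{33} = -0.0020.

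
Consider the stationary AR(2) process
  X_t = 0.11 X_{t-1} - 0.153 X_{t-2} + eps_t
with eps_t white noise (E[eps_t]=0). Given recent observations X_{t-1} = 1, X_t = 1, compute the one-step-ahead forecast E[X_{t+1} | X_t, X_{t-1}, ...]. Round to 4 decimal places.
E[X_{t+1} \mid \mathcal F_t] = -0.0430

For an AR(p) model X_t = c + sum_i phi_i X_{t-i} + eps_t, the
one-step-ahead conditional mean is
  E[X_{t+1} | X_t, ...] = c + sum_i phi_i X_{t+1-i}.
Substitute known values:
  E[X_{t+1} | ...] = (0.11) * (1) + (-0.153) * (1)
                   = -0.0430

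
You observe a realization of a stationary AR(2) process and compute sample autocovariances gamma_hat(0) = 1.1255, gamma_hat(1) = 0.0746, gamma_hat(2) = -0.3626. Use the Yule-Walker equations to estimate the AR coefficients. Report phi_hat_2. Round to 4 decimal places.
\hat\phi_{2} = -0.3280

The Yule-Walker equations for an AR(p) process read, in matrix form,
  Gamma_p phi = r_p,   with   (Gamma_p)_{ij} = gamma(|i - j|),
                       (r_p)_i = gamma(i),   i,j = 1..p.
Substitute the sample gammas (Toeplitz matrix and right-hand side of size 2):
  Gamma_p = [[1.1255, 0.0746], [0.0746, 1.1255]]
  r_p     = [0.0746, -0.3626]
Written out:
  1.1255 phi_1 + 0.0746 phi_2 = 0.0746
  0.0746 phi_1 + 1.1255 phi_2 = -0.3626
Solve by Cramer's rule:
  det = gamma(0)^2 - gamma(1)^2 = (1.1255)^2 - (0.0746)^2 = 1.26675025 - 0.00556516 = 1.26118509
  phi_hat_1 = [gamma(1) gamma(0) - gamma(1) gamma(2)] / det = [(0.0746)(1.1255) - (0.0746)(-0.3626)] / 1.26118509 = 0.11101226 / 1.26118509 = 0.088
  phi_hat_2 = [gamma(0) gamma(2) - gamma(1)^2] / det = [(1.1255)(-0.3626) - (0.0746)^2] / 1.26118509 = -0.41367146 / 1.26118509 = -0.328
So phi_hat = [0.0880, -0.3280].
Therefore phi_hat_2 = -0.3280.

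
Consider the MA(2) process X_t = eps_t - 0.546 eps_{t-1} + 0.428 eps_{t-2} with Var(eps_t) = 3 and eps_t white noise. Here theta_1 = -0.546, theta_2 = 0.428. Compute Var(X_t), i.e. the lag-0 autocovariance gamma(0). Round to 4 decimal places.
\gamma(0) = 4.4439

For an MA(q) process X_t = eps_t + sum_i theta_i eps_{t-i} with
Var(eps_t) = sigma^2, the variance is
  gamma(0) = sigma^2 * (1 + sum_i theta_i^2).
  sum_i theta_i^2 = (-0.546)^2 + (0.428)^2 = 0.298116 + 0.183184 = 0.4813.
  gamma(0) = 3 * (1 + 0.4813) = 3 * 1.4813 = 4.4439.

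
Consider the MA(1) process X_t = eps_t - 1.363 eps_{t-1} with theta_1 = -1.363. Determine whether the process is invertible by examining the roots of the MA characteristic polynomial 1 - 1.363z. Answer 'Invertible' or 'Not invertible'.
\text{Not invertible}

The MA(q) characteristic polynomial is P(z) = 1 - 1.363z.
Invertibility requires all roots to lie outside the unit circle, i.e. |z| > 1 for every root.
This is linear in z: 1 + (-1.363) z = 0  =>  z = -1/(-1.363) = 0.733676,  |z| = 0.733676.
Moduli of all roots: 0.7337.
All moduli strictly greater than 1? No.
Verdict: Not invertible.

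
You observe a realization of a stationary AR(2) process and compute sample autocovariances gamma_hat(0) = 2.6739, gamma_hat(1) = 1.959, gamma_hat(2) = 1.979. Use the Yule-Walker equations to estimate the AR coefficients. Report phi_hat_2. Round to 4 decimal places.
\hat\phi_{2} = 0.4390

The Yule-Walker equations for an AR(p) process read, in matrix form,
  Gamma_p phi = r_p,   with   (Gamma_p)_{ij} = gamma(|i - j|),
                       (r_p)_i = gamma(i),   i,j = 1..p.
Substitute the sample gammas (Toeplitz matrix and right-hand side of size 2):
  Gamma_p = [[2.6739, 1.959], [1.959, 2.6739]]
  r_p     = [1.959, 1.979]
Written out:
  2.6739 phi_1 + 1.959 phi_2 = 1.959
  1.959 phi_1 + 2.6739 phi_2 = 1.979
Solve by Cramer's rule:
  det = gamma(0)^2 - gamma(1)^2 = (2.6739)^2 - (1.959)^2 = 7.14974121 - 3.837681 = 3.31206021
  phi_hat_1 = [gamma(1) gamma(0) - gamma(1) gamma(2)] / det = [(1.959)(2.6739) - (1.959)(1.979)] / 3.31206021 = 1.3613091 / 3.31206021 = 0.411
  phi_hat_2 = [gamma(0) gamma(2) - gamma(1)^2] / det = [(2.6739)(1.979) - (1.959)^2] / 3.31206021 = 1.4539671 / 3.31206021 = 0.439
So phi_hat = [0.4110, 0.4390].
Therefore phi_hat_2 = 0.4390.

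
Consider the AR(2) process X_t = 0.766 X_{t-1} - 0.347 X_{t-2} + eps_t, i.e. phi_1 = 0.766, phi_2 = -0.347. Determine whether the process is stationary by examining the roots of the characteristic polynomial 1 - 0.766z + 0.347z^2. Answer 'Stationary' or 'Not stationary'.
\text{Stationary}

The AR(p) characteristic polynomial is P(z) = 1 - 0.766z + 0.347z^2.
Stationarity requires all roots to lie outside the unit circle, i.e. |z| > 1 for every root.
Set 1 + (-0.766) z + (0.347) z^2 = 0, i.e. a z^2 + b z + c = 0 with a = 0.347, b = -0.766, c = 1.
Discriminant D = b^2 - 4ac = (-0.766)^2 - 4*(0.347)*1 = 0.586756 - (1.388) = -0.801244.
D < 0, so the roots are the complex-conjugate pair z = (-b +/- i sqrt(-D)) / (2a) = 1.1037 +/- 1.2898i.
For a conjugate pair |z|^2 = z * conj(z) = (product of roots) = c/a = 1/(0.347) = 2.881844, so |z| = sqrt(2.881844) = 1.6976 for both roots.
Moduli of all roots: 1.6976, 1.6976.
All moduli strictly greater than 1? Yes.
Verdict: Stationary.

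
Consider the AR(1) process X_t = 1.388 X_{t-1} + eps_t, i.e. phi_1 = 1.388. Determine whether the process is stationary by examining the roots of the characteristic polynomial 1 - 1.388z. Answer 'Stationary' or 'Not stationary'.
\text{Not stationary}

The AR(p) characteristic polynomial is P(z) = 1 - 1.388z.
Stationarity requires all roots to lie outside the unit circle, i.e. |z| > 1 for every root.
This is linear in z: 1 + (-1.388) z = 0  =>  z = -1/(-1.388) = 0.720461,  |z| = 0.720461.
Moduli of all roots: 0.7205.
All moduli strictly greater than 1? No.
Verdict: Not stationary.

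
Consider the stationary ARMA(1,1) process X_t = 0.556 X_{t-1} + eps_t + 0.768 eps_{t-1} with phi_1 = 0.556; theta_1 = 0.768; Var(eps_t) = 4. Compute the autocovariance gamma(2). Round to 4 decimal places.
\gamma(2) = 6.0821

Multiply the model equation by X_{t-k} and take expectations. With theta_0 = psi_0 = 1 and psi_j the MA(infinity) weights, this gives
  gamma(k) - sum_i phi_i gamma(k-i) = c_k,
  c_k = sigma^2 * sum_{j=k..q} theta_j psi_{j-k}   (c_k = 0 for k > q),
using gamma(-m) = gamma(m).
psi-weights needed (psi_j = theta_j + sum_i phi_i psi_{j-i}):
  psi_1 = theta_1 + phi_1 = 0.768 + (0.556) = 1.324
Right-hand sides:
  c_0 = sigma^2 (1 + theta_1 psi_1) = 4 * (1 + (0.768)(1.324)) = 4 * 2.016832 = 8.067328
  c_1 = sigma^2 theta_1 = 4 * (0.768) = 3.072
  c_2 = 0
Equations for k = 0 and k = 1 (AR order 1):
  gamma(0) = phi_1 gamma(1) + c_0
  gamma(1) = phi_1 gamma(0) + c_1
Substituting the second into the first: gamma(0) (1 - phi_1^2) = c_0 + phi_1 c_1, so
  gamma(0) = (c_0 + phi_1 c_1) / (1 - phi_1^2) = (8.067328 + (0.556)(3.072)) / (1 - (0.556)^2) = 9.77536 / 0.690864 = 14.149471.
  gamma(1) = phi_1 gamma(0) + c_1 = (0.556)(14.149471) + (3.072) = 10.939106.
For k = 2 (> q): gamma(2) = phi_1 gamma(1) = (0.556)(10.939106) = 6.082143.
Therefore gamma(2) = 6.0821 (to 4 decimal places).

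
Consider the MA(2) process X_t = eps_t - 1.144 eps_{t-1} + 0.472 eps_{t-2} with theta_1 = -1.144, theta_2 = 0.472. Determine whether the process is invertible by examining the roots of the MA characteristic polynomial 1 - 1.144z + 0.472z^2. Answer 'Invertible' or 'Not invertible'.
\text{Invertible}

The MA(q) characteristic polynomial is P(z) = 1 - 1.144z + 0.472z^2.
Invertibility requires all roots to lie outside the unit circle, i.e. |z| > 1 for every root.
Set 1 + (-1.144) z + (0.472) z^2 = 0, i.e. a z^2 + b z + c = 0 with a = 0.472, b = -1.144, c = 1.
Discriminant D = b^2 - 4ac = (-1.144)^2 - 4*(0.472)*1 = 1.308736 - (1.888) = -0.579264.
D < 0, so the roots are the complex-conjugate pair z = (-b +/- i sqrt(-D)) / (2a) = 1.2119 +/- 0.8062i.
For a conjugate pair |z|^2 = z * conj(z) = (product of roots) = c/a = 1/(0.472) = 2.118644, so |z| = sqrt(2.118644) = 1.4556 for both roots.
Moduli of all roots: 1.4556, 1.4556.
All moduli strictly greater than 1? Yes.
Verdict: Invertible.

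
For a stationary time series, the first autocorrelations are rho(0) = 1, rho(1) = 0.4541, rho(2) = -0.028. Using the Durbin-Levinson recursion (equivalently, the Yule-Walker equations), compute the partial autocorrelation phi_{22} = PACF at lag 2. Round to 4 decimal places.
\phi_{22} = -0.2950

The PACF at lag k is phi_{kk}, the last component of the solution
to the Yule-Walker system G_k phi = r_k where
  (G_k)_{ij} = rho(|i - j|), (r_k)_i = rho(i), i,j = 1..k.
Equivalently, Durbin-Levinson gives phi_{kk} iteratively:
  phi_{11} = rho(1)
  phi_{kk} = [rho(k) - sum_{j=1..k-1} phi_{k-1,j} rho(k-j)]
            / [1 - sum_{j=1..k-1} phi_{k-1,j} rho(j)],
  phi_{k,j} = phi_{k-1,j} - phi_{kk} phi_{k-1,k-j},  j = 1..k-1.
Step k = 1:
  phi_11 = rho(1) = 0.4541.
Step k = 2:
  phi_22 = [rho(2) - phi_11 rho(1)] / [1 - phi_11 rho(1)] = [-0.028 - (0.4541)(0.4541)] / [1 - (0.4541)(0.4541)]
         = -0.23420681 / 0.79379319 = -0.295.
Therefore phi_{22} = -0.2950.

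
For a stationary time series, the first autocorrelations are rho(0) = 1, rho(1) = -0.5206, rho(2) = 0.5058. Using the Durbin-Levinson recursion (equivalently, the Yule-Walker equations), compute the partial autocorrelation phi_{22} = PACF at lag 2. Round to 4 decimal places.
\phi_{22} = 0.3221

The PACF at lag k is phi_{kk}, the last component of the solution
to the Yule-Walker system G_k phi = r_k where
  (G_k)_{ij} = rho(|i - j|), (r_k)_i = rho(i), i,j = 1..k.
Equivalently, Durbin-Levinson gives phi_{kk} iteratively:
  phi_{11} = rho(1)
  phi_{kk} = [rho(k) - sum_{j=1..k-1} phi_{k-1,j} rho(k-j)]
            / [1 - sum_{j=1..k-1} phi_{k-1,j} rho(j)],
  phi_{k,j} = phi_{k-1,j} - phi_{kk} phi_{k-1,k-j},  j = 1..k-1.
Step k = 1:
  phi_11 = rho(1) = -0.5206.
Step k = 2:
  phi_22 = [rho(2) - phi_11 rho(1)] / [1 - phi_11 rho(1)] = [0.5058 - (-0.5206)(-0.5206)] / [1 - (-0.5206)(-0.5206)]
         = 0.23477564 / 0.72897564 = 0.3221.
Therefore phi_{22} = 0.3221.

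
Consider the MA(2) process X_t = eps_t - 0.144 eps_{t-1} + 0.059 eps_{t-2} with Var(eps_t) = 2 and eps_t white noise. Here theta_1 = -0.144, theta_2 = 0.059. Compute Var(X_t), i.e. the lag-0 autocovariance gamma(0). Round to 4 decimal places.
\gamma(0) = 2.0484

For an MA(q) process X_t = eps_t + sum_i theta_i eps_{t-i} with
Var(eps_t) = sigma^2, the variance is
  gamma(0) = sigma^2 * (1 + sum_i theta_i^2).
  sum_i theta_i^2 = (-0.144)^2 + (0.059)^2 = 0.020736 + 0.003481 = 0.024217.
  gamma(0) = 2 * (1 + 0.024217) = 2 * 1.024217 = 2.048434, which rounds to 2.0484.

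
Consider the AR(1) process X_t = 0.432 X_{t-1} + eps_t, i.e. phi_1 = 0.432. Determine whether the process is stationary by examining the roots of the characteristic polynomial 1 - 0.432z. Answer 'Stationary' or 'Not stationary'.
\text{Stationary}

The AR(p) characteristic polynomial is P(z) = 1 - 0.432z.
Stationarity requires all roots to lie outside the unit circle, i.e. |z| > 1 for every root.
This is linear in z: 1 + (-0.432) z = 0  =>  z = -1/(-0.432) = 2.314815,  |z| = 2.314815.
Moduli of all roots: 2.3148.
All moduli strictly greater than 1? Yes.
Verdict: Stationary.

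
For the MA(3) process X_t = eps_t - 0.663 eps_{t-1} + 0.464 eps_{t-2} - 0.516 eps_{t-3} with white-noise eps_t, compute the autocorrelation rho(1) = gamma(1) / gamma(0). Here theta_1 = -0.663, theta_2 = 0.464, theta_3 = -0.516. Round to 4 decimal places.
\rho(1) = -0.6299

For an MA(q) process with theta_0 = 1, the autocovariance is
  gamma(k) = sigma^2 * sum_{i=0..q-k} theta_i * theta_{i+k},
and rho(k) = gamma(k) / gamma(0). Sigma^2 cancels.
  numerator   = (1)*(-0.663) + (-0.663)*(0.464) + (0.464)*(-0.516) = -1.210056.
  denominator = (1)^2 + (-0.663)^2 + (0.464)^2 + (-0.516)^2 = 1.921121.
  rho(1) = -1.210056 / 1.921121 = -0.6299.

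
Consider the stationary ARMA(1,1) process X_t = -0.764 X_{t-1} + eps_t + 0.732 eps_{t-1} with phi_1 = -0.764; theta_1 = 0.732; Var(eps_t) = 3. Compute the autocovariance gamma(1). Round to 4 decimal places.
\gamma(1) = -0.1016

Multiply the model equation by X_{t-k} and take expectations. With theta_0 = psi_0 = 1 and psi_j the MA(infinity) weights, this gives
  gamma(k) - sum_i phi_i gamma(k-i) = c_k,
  c_k = sigma^2 * sum_{j=k..q} theta_j psi_{j-k}   (c_k = 0 for k > q),
using gamma(-m) = gamma(m).
psi-weights needed (psi_j = theta_j + sum_i phi_i psi_{j-i}):
  psi_1 = theta_1 + phi_1 = 0.732 + (-0.764) = -0.032
Right-hand sides:
  c_0 = sigma^2 (1 + theta_1 psi_1) = 3 * (1 + (0.732)(-0.032)) = 3 * 0.976576 = 2.929728
  c_1 = sigma^2 theta_1 = 3 * (0.732) = 2.196
  c_2 = 0
Equations for k = 0 and k = 1 (AR order 1):
  gamma(0) = phi_1 gamma(1) + c_0
  gamma(1) = phi_1 gamma(0) + c_1
Substituting the second into the first: gamma(0) (1 - phi_1^2) = c_0 + phi_1 c_1, so
  gamma(0) = (c_0 + phi_1 c_1) / (1 - phi_1^2) = (2.929728 + (-0.764)(2.196)) / (1 - (-0.764)^2) = 1.251984 / 0.416304 = 3.007379.
  gamma(1) = phi_1 gamma(0) + c_1 = (-0.764)(3.007379) + (2.196) = -0.101638.
Therefore gamma(1) = -0.1016 (to 4 decimal places).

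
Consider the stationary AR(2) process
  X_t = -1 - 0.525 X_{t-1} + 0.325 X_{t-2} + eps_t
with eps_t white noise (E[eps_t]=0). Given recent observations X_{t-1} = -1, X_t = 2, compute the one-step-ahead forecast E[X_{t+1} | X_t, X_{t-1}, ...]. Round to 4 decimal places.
E[X_{t+1} \mid \mathcal F_t] = -2.3750

For an AR(p) model X_t = c + sum_i phi_i X_{t-i} + eps_t, the
one-step-ahead conditional mean is
  E[X_{t+1} | X_t, ...] = c + sum_i phi_i X_{t+1-i}.
Substitute known values:
  E[X_{t+1} | ...] = -1 + (-0.525) * (2) + (0.325) * (-1)
                   = -2.3750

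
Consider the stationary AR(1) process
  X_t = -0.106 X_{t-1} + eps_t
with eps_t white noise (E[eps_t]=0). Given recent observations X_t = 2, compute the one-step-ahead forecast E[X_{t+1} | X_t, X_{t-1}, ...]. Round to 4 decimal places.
E[X_{t+1} \mid \mathcal F_t] = -0.2120

For an AR(p) model X_t = c + sum_i phi_i X_{t-i} + eps_t, the
one-step-ahead conditional mean is
  E[X_{t+1} | X_t, ...] = c + sum_i phi_i X_{t+1-i}.
Substitute known values:
  E[X_{t+1} | ...] = (-0.106) * (2)
                   = -0.2120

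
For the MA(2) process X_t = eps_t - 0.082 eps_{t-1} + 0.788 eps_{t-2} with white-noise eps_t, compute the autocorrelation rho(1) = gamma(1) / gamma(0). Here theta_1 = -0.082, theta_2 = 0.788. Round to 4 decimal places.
\rho(1) = -0.0901

For an MA(q) process with theta_0 = 1, the autocovariance is
  gamma(k) = sigma^2 * sum_{i=0..q-k} theta_i * theta_{i+k},
and rho(k) = gamma(k) / gamma(0). Sigma^2 cancels.
  numerator   = (1)*(-0.082) + (-0.082)*(0.788) = -0.146616.
  denominator = (1)^2 + (-0.082)^2 + (0.788)^2 = 1.627668.
  rho(1) = -0.146616 / 1.627668 = -0.0901.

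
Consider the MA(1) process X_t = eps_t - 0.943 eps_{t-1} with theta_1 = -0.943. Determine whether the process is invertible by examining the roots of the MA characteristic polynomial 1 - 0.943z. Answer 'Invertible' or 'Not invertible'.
\text{Invertible}

The MA(q) characteristic polynomial is P(z) = 1 - 0.943z.
Invertibility requires all roots to lie outside the unit circle, i.e. |z| > 1 for every root.
This is linear in z: 1 + (-0.943) z = 0  =>  z = -1/(-0.943) = 1.060445,  |z| = 1.060445.
Moduli of all roots: 1.0604.
All moduli strictly greater than 1? Yes.
Verdict: Invertible.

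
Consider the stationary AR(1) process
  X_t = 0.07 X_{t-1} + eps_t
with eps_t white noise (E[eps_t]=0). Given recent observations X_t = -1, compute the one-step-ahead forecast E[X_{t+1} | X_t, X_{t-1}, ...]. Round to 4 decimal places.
E[X_{t+1} \mid \mathcal F_t] = -0.0700

For an AR(p) model X_t = c + sum_i phi_i X_{t-i} + eps_t, the
one-step-ahead conditional mean is
  E[X_{t+1} | X_t, ...] = c + sum_i phi_i X_{t+1-i}.
Substitute known values:
  E[X_{t+1} | ...] = (0.07) * (-1)
                   = -0.0700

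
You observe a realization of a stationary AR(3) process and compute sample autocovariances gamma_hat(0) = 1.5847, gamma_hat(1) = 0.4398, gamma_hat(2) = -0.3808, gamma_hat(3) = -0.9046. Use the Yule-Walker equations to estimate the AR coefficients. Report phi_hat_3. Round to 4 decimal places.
\hat\phi_{3} = -0.4740

The Yule-Walker equations for an AR(p) process read, in matrix form,
  Gamma_p phi = r_p,   with   (Gamma_p)_{ij} = gamma(|i - j|),
                       (r_p)_i = gamma(i),   i,j = 1..p.
Substitute the sample gammas (Toeplitz matrix and right-hand side of size 3):
  Gamma_p = [[1.5847, 0.4398, -0.3808], [0.4398, 1.5847, 0.4398], [-0.3808, 0.4398, 1.5847]]
  r_p     = [0.4398, -0.3808, -0.9046]
Written out (R1..R3):
  (R1) 1.5847 phi_1 + 0.4398 phi_2 - 0.3808 phi_3 = 0.4398
  (R2) 0.4398 phi_1 + 1.5847 phi_2 + 0.4398 phi_3 = -0.3808
  (R3) -0.3808 phi_1 + 0.4398 phi_2 + 1.5847 phi_3 = -0.9046
Gaussian elimination:
  R2 <- R2 - (0.4398/1.5847) R1 = R2 - (0.277529) R1:  1.462643 phi_2 + 0.545483 phi_3 = -0.502857
  R3 <- R3 - (-0.3808/1.5847) R1 = R3 - (-0.240298) R1:  0.545483 phi_2 + 1.493195 phi_3 = -0.798917
  R3 <- R3 - (0.545483/1.462643) R2 = R3 - (0.372943) R2:  1.28976 phi_3 = -0.61138
Back-substitution:
  phi_hat_3 = -0.61138 / 1.28976 = -0.474026
  phi_hat_2 = (-0.502857 - (0.545483)(-0.474026)) / 1.462643 = -0.167016
  phi_hat_1 = (0.4398 - (0.4398)(-0.167016) - (-0.3808)(-0.474026)) / 1.5847 = 0.209973
So phi_hat = [0.2100, -0.1670, -0.4740].
Therefore phi_hat_3 = -0.4740.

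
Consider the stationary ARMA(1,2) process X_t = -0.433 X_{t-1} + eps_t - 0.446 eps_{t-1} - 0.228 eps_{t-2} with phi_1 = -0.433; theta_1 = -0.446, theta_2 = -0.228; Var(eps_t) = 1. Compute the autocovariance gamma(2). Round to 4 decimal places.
\gamma(2) = 0.2161

Multiply the model equation by X_{t-k} and take expectations. With theta_0 = psi_0 = 1 and psi_j the MA(infinity) weights, this gives
  gamma(k) - sum_i phi_i gamma(k-i) = c_k,
  c_k = sigma^2 * sum_{j=k..q} theta_j psi_{j-k}   (c_k = 0 for k > q),
using gamma(-m) = gamma(m).
psi-weights needed (psi_j = theta_j + sum_i phi_i psi_{j-i}):
  psi_1 = theta_1 + phi_1 = -0.446 + (-0.433) = -0.879
  psi_2 = theta_2 + phi_1 psi_1 = -0.228 + (-0.433)(-0.879) = 0.152607
Right-hand sides:
  c_0 = sigma^2 (1 + theta_1 psi_1 + theta_2 psi_2) = 1 * (1 + (-0.446)(-0.879) + (-0.228)(0.152607)) = 1 * 1.35724 = 1.35724
  c_1 = sigma^2 (theta_1 + theta_2 psi_1) = 1 * (-0.446 + (-0.228)(-0.879)) = -0.245588
  c_2 = sigma^2 theta_2 = 1 * (-0.228) = -0.228
Equations for k = 0 and k = 1 (AR order 1):
  gamma(0) = phi_1 gamma(1) + c_0
  gamma(1) = phi_1 gamma(0) + c_1
Substituting the second into the first: gamma(0) (1 - phi_1^2) = c_0 + phi_1 c_1, so
  gamma(0) = (c_0 + phi_1 c_1) / (1 - phi_1^2) = (1.35724 + (-0.433)(-0.245588)) / (1 - (-0.433)^2) = 1.463579 / 0.812511 = 1.801304.
  gamma(1) = phi_1 gamma(0) + c_1 = (-0.433)(1.801304) + (-0.245588) = -1.025553.
For k = 2: gamma(2) = phi_1 gamma(1) + c_2
  = (-0.433)(-1.025553) + (-0.228) = 0.216064.
Therefore gamma(2) = 0.2161 (to 4 decimal places).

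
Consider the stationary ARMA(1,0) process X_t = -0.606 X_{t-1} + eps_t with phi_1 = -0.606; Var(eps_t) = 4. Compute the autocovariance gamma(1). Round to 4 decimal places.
\gamma(1) = -3.8308

Multiply the model equation by X_{t-k} and take expectations. With theta_0 = psi_0 = 1 and psi_j the MA(infinity) weights, this gives
  gamma(k) - sum_i phi_i gamma(k-i) = c_k,
  c_k = sigma^2 * sum_{j=k..q} theta_j psi_{j-k}   (c_k = 0 for k > q),
using gamma(-m) = gamma(m).
Pure AR (q = 0): c_0 = sigma^2 = 4, c_k = 0 for k >= 1.
Equations for k = 0 and k = 1 (AR order 1):
  gamma(0) = phi_1 gamma(1) + c_0
  gamma(1) = phi_1 gamma(0) + c_1
Substituting the second into the first: gamma(0) (1 - phi_1^2) = c_0 + phi_1 c_1, so
  gamma(0) = c_0 / (1 - phi_1^2) = 4 / (1 - (-0.606)^2) = 4 / 0.632764 = 6.321472.
  gamma(1) = phi_1 gamma(0) = (-0.606)(6.321472) = -3.830812.
Therefore gamma(1) = -3.8308 (to 4 decimal places).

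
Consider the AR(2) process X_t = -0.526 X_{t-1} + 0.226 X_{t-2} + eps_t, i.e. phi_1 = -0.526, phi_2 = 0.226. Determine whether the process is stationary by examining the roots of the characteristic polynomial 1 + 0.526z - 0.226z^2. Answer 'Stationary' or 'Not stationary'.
\text{Stationary}

The AR(p) characteristic polynomial is P(z) = 1 + 0.526z - 0.226z^2.
Stationarity requires all roots to lie outside the unit circle, i.e. |z| > 1 for every root.
Set 1 + (0.526) z + (-0.226) z^2 = 0, i.e. a z^2 + b z + c = 0 with a = -0.226, b = 0.526, c = 1.
Discriminant D = b^2 - 4ac = (0.526)^2 - 4*(-0.226)*1 = 0.276676 - (-0.904) = 1.180676.
D >= 0, so the roots are real: z = (-b +/- sqrt(D)) / (2a) = (-0.526 +/- 1.086589) / (-0.452).
  z_1 = (-0.526 + 1.086589) / (-0.452) = -1.2402,   |z_1| = 1.2402.
  z_2 = (-0.526 - 1.086589) / (-0.452) = 3.5677,   |z_2| = 3.5677.
Moduli of all roots: 1.2402, 3.5677.
All moduli strictly greater than 1? Yes.
Verdict: Stationary.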